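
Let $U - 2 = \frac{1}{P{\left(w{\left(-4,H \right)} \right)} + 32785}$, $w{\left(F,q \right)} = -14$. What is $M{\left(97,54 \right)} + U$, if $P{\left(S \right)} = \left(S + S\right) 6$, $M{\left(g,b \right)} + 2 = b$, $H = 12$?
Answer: $\frac{1761319}{32617} \approx 54.0$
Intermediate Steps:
$M{\left(g,b \right)} = -2 + b$
$P{\left(S \right)} = 12 S$ ($P{\left(S \right)} = 2 S 6 = 12 S$)
$U = \frac{65235}{32617}$ ($U = 2 + \frac{1}{12 \left(-14\right) + 32785} = 2 + \frac{1}{-168 + 32785} = 2 + \frac{1}{32617} = \frac{65235}{32617} \approx 2.0$)
$M{\left(97,54 \right)} + U = \left(-2 + 54\right) + \frac{65235}{32617} = 52 + \frac{65235}{32617} = \frac{1761319}{32617}$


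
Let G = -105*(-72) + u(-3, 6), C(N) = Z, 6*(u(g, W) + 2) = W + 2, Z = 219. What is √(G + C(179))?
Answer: √70005/3 ≈ 88.195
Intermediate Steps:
u(g, W) = -5/3 + W/6 (u(g, W) = -2 + (W + 2)/6 = -2 + (2 + W)/6 = -2 + (⅓ + W/6) = -5/3 + W/6)
C(N) = 219
G = 22678/3 (G = -105*(-72) + (-5/3 + (⅙)*6) = 7560 + (-5/3 + 1) = 7560 - ⅔ = 22678/3 ≈ 7559.3)
√(G + C(179)) = √(22678/3 + 219) = √(23335/3) = √70005/3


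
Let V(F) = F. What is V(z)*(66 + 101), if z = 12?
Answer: 2004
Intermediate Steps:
V(z)*(66 + 101) = 12*(66 + 101) = 12*167 = 2004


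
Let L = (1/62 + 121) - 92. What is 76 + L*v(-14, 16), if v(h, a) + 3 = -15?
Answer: -13835/31 ≈ -446.29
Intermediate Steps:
v(h, a) = -18 (v(h, a) = -3 - 15 = -18)
L = 1799/62 (L = (1/62 + 121) - 92 = 7503/62 - 92 = 1799/62 ≈ 29.016)
76 + L*v(-14, 16) = 76 + (1799/62)*(-18) = 76 - 16191/31 = -13835/31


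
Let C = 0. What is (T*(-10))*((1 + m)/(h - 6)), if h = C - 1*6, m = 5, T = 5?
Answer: 25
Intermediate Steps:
h = -6 (h = 0 - 1*6 = 0 - 6 = -6)
(T*(-10))*((1 + m)/(h - 6)) = (5*(-10))*((1 + 5)/(-6 - 6)) = -300/(-12) = -300*(-1)/12 = -50*(-1/2) = 25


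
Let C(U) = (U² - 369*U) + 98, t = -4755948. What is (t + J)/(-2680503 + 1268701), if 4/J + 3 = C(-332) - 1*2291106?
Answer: 4894533946748/1452941204379 ≈ 3.3687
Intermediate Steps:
C(U) = 98 + U² - 369*U
J = -4/2058279 (J = 4/(-3 + ((98 + (-332)² - 369*(-332)) - 1*2291106)) = 4/(-3 + ((98 + 110224 + 122508) - 2291106)) = 4/(-3 + (232830 - 2291106)) = 4/(-3 - 2058276) = 4/(-2058279) = 4*(-1/2058279) = -4/2058279 ≈ -1.9434e-6)
(t + J)/(-2680503 + 1268701) = (-4755948 - 4/2058279)/(-2680503 + 1268701) = -9789067893496/2058279/(-1411802) = -9789067893496/2058279*(-1/1411802) = 4894533946748/1452941204379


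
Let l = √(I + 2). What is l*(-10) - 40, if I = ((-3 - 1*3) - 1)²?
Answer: -40 - 10*√51 ≈ -111.41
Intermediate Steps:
I = 49 (I = ((-3 - 3) - 1)² = (-6 - 1)² = (-7)² = 49)
l = √51 (l = √(49 + 2) = √51 ≈ 7.1414)
l*(-10) - 40 = √51*(-10) - 40 = -10*√51 - 40 = -40 - 10*√51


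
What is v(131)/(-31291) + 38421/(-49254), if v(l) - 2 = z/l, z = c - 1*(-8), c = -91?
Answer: -52500381469/67299368578 ≈ -0.78010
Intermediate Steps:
z = -83 (z = -91 - 1*(-8) = -91 + 8 = -83)
v(l) = 2 - 83/l
v(131)/(-31291) + 38421/(-49254) = (2 - 83/131)/(-31291) + 38421/(-49254) = (2 - 83*1/131)*(-1/31291) + 38421*(-1/49254) = (2 - 83/131)*(-1/31291) - 12807/16418 = (179/131)*(-1/31291) - 12807/16418 = -179/4099121 - 12807/16418 = -52500381469/67299368578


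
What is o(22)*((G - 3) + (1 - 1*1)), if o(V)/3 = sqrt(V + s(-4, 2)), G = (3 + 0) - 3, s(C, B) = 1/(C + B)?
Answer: -9*sqrt(86)/2 ≈ -41.731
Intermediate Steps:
s(C, B) = 1/(B + C)
G = 0 (G = 3 - 3 = 0)
o(V) = 3*sqrt(-1/2 + V) (o(V) = 3*sqrt(V + 1/(2 - 4)) = 3*sqrt(V + 1/(-2)) = 3*sqrt(V - 1/2) = 3*sqrt(-1/2 + V))
o(22)*((G - 3) + (1 - 1*1)) = (3*sqrt(-2 + 4*22)/2)*((0 - 3) + (1 - 1*1)) = (3*sqrt(-2 + 88)/2)*(-3 + (1 - 1)) = (3*sqrt(86)/2)*(-3 + 0) = (3*sqrt(86)/2)*(-3) = -9*sqrt(86)/2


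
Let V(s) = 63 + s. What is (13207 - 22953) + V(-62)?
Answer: -9745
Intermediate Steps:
(13207 - 22953) + V(-62) = (13207 - 22953) + (63 - 62) = -9746 + 1 = -9745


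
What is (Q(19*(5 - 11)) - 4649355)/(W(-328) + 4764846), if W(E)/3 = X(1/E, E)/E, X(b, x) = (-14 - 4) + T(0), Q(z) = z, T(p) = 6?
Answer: -127085486/130239127 ≈ -0.97579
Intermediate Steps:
X(b, x) = -12 (X(b, x) = (-14 - 4) + 6 = -18 + 6 = -12)
W(E) = -36/E (W(E) = 3*(-12/E) = -36/E)
(Q(19*(5 - 11)) - 4649355)/(W(-328) + 4764846) = (19*(5 - 11) - 4649355)/(-36/(-328) + 4764846) = (19*(-6) - 4649355)/(-36*(-1/328) + 4764846) = (-114 - 4649355)/(9/82 + 4764846) = -4649469/390717381/82 = -4649469*82/390717381 = -127085486/130239127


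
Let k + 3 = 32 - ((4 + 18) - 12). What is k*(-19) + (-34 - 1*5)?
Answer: -400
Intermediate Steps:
k = 19 (k = -3 + (32 - ((4 + 18) - 12)) = -3 + (32 - (22 - 12)) = -3 + (32 - 1*10) = -3 + (32 - 10) = -3 + 22 = 19)
k*(-19) + (-34 - 1*5) = 19*(-19) + (-34 - 1*5) = -361 + (-34 - 5) = -361 - 39 = -400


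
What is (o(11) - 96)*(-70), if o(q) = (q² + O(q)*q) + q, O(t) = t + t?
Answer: -19460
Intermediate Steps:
O(t) = 2*t
o(q) = q + 3*q² (o(q) = (q² + (2*q)*q) + q = (q² + 2*q²) + q = 3*q² + q = q + 3*q²)
(o(11) - 96)*(-70) = (11*(1 + 3*11) - 96)*(-70) = (11*(1 + 33) - 96)*(-70) = (11*34 - 96)*(-70) = (374 - 96)*(-70) = 278*(-70) = -19460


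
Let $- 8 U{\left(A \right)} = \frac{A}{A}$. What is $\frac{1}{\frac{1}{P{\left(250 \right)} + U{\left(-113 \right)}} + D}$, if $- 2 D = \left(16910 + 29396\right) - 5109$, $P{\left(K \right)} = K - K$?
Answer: $- \frac{2}{41213} \approx -4.8528 \cdot 10^{-5}$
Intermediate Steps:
$P{\left(K \right)} = 0$
$U{\left(A \right)} = - \frac{1}{8}$ ($U{\left(A \right)} = - \frac{A \frac{1}{A}}{8} = \left(- \frac{1}{8}\right) 1 = - \frac{1}{8}$)
$D = - \frac{41197}{2}$ ($D = - \frac{\left(16910 + 29396\right) - 5109}{2} = - \frac{46306 - 5109}{2} = \left(- \frac{1}{2}\right) 41197 = - \frac{41197}{2} \approx -20599.0$)
$\frac{1}{\frac{1}{P{\left(250 \right)} + U{\left(-113 \right)}} + D} = \frac{1}{\frac{1}{0 - \frac{1}{8}} - \frac{41197}{2}} = \frac{1}{\frac{1}{- \frac{1}{8}} - \frac{41197}{2}} = \frac{1}{-8 - \frac{41197}{2}} = \frac{1}{- \frac{41213}{2}} = - \frac{2}{41213}$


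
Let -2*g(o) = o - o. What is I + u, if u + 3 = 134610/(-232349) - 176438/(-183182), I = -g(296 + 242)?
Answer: -55674699856/21281077259 ≈ -2.6162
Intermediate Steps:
g(o) = 0 (g(o) = -(o - o)/2 = -1/2*0 = 0)
I = 0 (I = -1*0 = 0)
u = -55674699856/21281077259 (u = -3 + (134610/(-232349) - 176438/(-183182)) = -3 + (134610*(-1/232349) - 176438*(-1/183182)) = -3 + (-134610/232349 + 88219/91591) = -3 + 8168531921/21281077259 = -55674699856/21281077259 ≈ -2.6162)
I + u = 0 - 55674699856/21281077259 = -55674699856/21281077259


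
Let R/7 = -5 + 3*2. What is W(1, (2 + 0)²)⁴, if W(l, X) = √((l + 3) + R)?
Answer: 121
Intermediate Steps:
R = 7 (R = 7*(-5 + 3*2) = 7*(-5 + 6) = 7*1 = 7)
W(l, X) = √(10 + l) (W(l, X) = √((l + 3) + 7) = √((3 + l) + 7) = √(10 + l))
W(1, (2 + 0)²)⁴ = (√(10 + 1))⁴ = (√11)⁴ = 121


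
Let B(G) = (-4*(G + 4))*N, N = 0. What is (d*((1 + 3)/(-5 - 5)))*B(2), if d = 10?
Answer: 0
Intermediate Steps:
B(G) = 0 (B(G) = -4*(G + 4)*0 = -4*(4 + G)*0 = (-16 - 4*G)*0 = 0)
(d*((1 + 3)/(-5 - 5)))*B(2) = (10*((1 + 3)/(-5 - 5)))*0 = (10*(4/(-10)))*0 = (10*(4*(-⅒)))*0 = (10*(-⅖))*0 = -4*0 = 0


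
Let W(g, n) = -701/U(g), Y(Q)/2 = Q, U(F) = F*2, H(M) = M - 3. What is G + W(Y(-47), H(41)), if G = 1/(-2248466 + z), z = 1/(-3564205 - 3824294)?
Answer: 11645563554529223/3123204292996580 ≈ 3.7287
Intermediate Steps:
H(M) = -3 + M
U(F) = 2*F
z = -1/7388499 (z = 1/(-7388499) = -1/7388499 ≈ -1.3535e-7)
Y(Q) = 2*Q
W(g, n) = -701/(2*g) (W(g, n) = -701*1/(2*g) = -701/(2*g))
G = -7388499/16612788792535 (G = 1/(-2248466 - 1/7388499) = 1/(-16612788792535/7388499) = -7388499/16612788792535 ≈ -4.4475e-7)
G + W(Y(-47), H(41)) = -7388499/16612788792535 - 701/(2*(2*(-47))) = -7388499/16612788792535 - 701/2/(-94) = -7388499/16612788792535 - 701/2*(-1/94) = -7388499/16612788792535 + 701/188 = 11645563554529223/3123204292996580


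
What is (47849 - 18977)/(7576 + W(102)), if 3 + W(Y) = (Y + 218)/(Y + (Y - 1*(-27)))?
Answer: 6669432/1749683 ≈ 3.8118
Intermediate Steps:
W(Y) = -3 + (218 + Y)/(27 + 2*Y) (W(Y) = -3 + (Y + 218)/(Y + (Y - 1*(-27))) = -3 + (218 + Y)/(Y + (Y + 27)) = -3 + (218 + Y)/(Y + (27 + Y)) = -3 + (218 + Y)/(27 + 2*Y))
(47849 - 18977)/(7576 + W(102)) = (47849 - 18977)/(7576 + (137 - 5*102)/(27 + 2*102)) = 28872/(7576 + (137 - 510)/(27 + 204)) = 28872/(7576 - 373/231) = 28872/(1749683/231) = 28872*(231/1749683) = 6669432/1749683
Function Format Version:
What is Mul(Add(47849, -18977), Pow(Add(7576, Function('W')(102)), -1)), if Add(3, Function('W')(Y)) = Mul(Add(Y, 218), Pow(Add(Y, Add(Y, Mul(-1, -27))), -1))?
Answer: Rational(6669432, 1749683) ≈ 3.8118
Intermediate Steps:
Function('W')(Y) = Add(-3, Mul(Pow(Add(27, Mul(2, Y)), -1), Add(218, Y))) (Function('W')(Y) = Add(-3, Mul(Add(Y, 218), Pow(Add(Y, Add(Y, Mul(-1, -27))), -1))) = Add(-3, Mul(Add(218, Y), Pow(Add(Y, Add(Y, 27)), -1))) = Add(-3, Mul(Add(218, Y), Pow(Add(Y, Add(27, Y)), -1))) = Add(-3, Mul(Add(218, Y), Pow(Add(27, Mul(2, Y)), -1))) = Add(-3, Mul(Pow(Add(27, Mul(2, Y)), -1), Add(218, Y))))
Mul(Add(47849, -18977), Pow(Add(7576, Function('W')(102)), -1)) = Mul(Add(47849, -18977), Pow(Add(7576, Mul(Pow(Add(27, Mul(2, 102)), -1), Add(137, Mul(-5, 102)))), -1)) = Mul(28872, Pow(Add(7576, Mul(Pow(Add(27, 204), -1), Add(137, -510))), -1)) = Mul(28872, Pow(Add(7576, Mul(Pow(231, -1), -373)), -1)) = Mul(28872, Pow(Add(7576, Mul(Rational(1, 231), -373)), -1)) = Mul(28872, Pow(Add(7576, Rational(-373, 231)), -1)) = Mul(28872, Pow(Rational(1749683, 231), -1)) = Mul(28872, Rational(231, 1749683)) = Rational(6669432, 1749683)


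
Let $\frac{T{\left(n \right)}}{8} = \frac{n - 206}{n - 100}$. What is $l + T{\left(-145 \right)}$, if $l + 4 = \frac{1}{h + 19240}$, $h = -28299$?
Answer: $\frac{16559607}{2219455} \approx 7.4611$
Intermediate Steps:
$T{\left(n \right)} = \frac{8 \left(-206 + n\right)}{-100 + n}$ ($T{\left(n \right)} = 8 \frac{n - 206}{n - 100} = 8 \frac{-206 + n}{-100 + n} = \frac{8 \left(-206 + n\right)}{-100 + n}$)
$l = - \frac{36237}{9059}$ ($l = -4 + \frac{1}{-28299 + 19240} = -4 + \frac{1}{-9059} = -4 - \frac{1}{9059} = - \frac{36237}{9059} \approx -4.0001$)
$l + T{\left(-145 \right)} = - \frac{36237}{9059} + \frac{8 \left(-206 - 145\right)}{-100 - 145} = - \frac{36237}{9059} + 8 \frac{1}{-245} \left(-351\right) = - \frac{36237}{9059} + 8 \left(- \frac{1}{245}\right) \left(-351\right) = - \frac{36237}{9059} + \frac{2808}{245} = \frac{16559607}{2219455}$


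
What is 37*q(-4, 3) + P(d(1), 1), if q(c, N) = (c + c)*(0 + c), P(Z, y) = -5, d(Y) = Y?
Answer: 1179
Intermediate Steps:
q(c, N) = 2*c² (q(c, N) = (2*c)*c = 2*c²)
37*q(-4, 3) + P(d(1), 1) = 37*(2*(-4)²) - 5 = 37*(2*16) - 5 = 37*32 - 5 = 1184 - 5 = 1179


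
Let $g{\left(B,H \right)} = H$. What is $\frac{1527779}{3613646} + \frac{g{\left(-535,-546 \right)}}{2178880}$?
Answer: $\frac{831718514201}{1968425249120} \approx 0.42253$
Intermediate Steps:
$\frac{1527779}{3613646} + \frac{g{\left(-535,-546 \right)}}{2178880} = \frac{1527779}{3613646} - \frac{546}{2178880} = 1527779 \cdot \frac{1}{3613646} - \frac{273}{1089440} = \frac{1527779}{3613646} - \frac{273}{1089440} = \frac{831718514201}{1968425249120}$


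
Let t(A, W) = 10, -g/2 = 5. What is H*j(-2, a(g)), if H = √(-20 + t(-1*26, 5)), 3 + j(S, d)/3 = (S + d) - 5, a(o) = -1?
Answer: -33*I*√10 ≈ -104.36*I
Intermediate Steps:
g = -10 (g = -2*5 = -10)
j(S, d) = -24 + 3*S + 3*d (j(S, d) = -9 + 3*((S + d) - 5) = -9 + 3*(-5 + S + d) = -9 + (-15 + 3*S + 3*d) = -24 + 3*S + 3*d)
H = I*√10 (H = √(-20 + 10) = √(-10) = I*√10 ≈ 3.1623*I)
H*j(-2, a(g)) = (I*√10)*(-24 + 3*(-2) + 3*(-1)) = (I*√10)*(-24 - 6 - 3) = (I*√10)*(-33) = -33*I*√10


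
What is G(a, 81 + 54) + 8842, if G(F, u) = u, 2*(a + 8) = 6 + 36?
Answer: 8977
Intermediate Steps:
a = 13 (a = -8 + (6 + 36)/2 = -8 + (½)*42 = -8 + 21 = 13)
G(a, 81 + 54) + 8842 = (81 + 54) + 8842 = 135 + 8842 = 8977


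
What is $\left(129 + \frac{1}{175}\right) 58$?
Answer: $\frac{1309408}{175} \approx 7482.3$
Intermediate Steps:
$\left(129 + \frac{1}{175}\right) 58 = \frac{22576}{175} \cdot 58 = \frac{1309408}{175}$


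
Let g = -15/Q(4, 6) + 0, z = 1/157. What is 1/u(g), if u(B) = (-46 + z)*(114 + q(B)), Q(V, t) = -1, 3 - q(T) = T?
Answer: -157/736542 ≈ -0.00021316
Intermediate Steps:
q(T) = 3 - T
z = 1/157 ≈ 0.0063694
g = 15 (g = -15/(-1) + 0 = -15*(-1) + 0 = -5*(-3) + 0 = 15 + 0 = 15)
u(B) = -844857/157 + 7221*B/157 (u(B) = (-46 + 1/157)*(114 + (3 - B)) = -7221*(117 - B)/157 = -844857/157 + 7221*B/157)
1/u(g) = 1/(-844857/157 + (7221/157)*15) = 1/(-844857/157 + 108315/157) = 1/(-736542/157) = -157/736542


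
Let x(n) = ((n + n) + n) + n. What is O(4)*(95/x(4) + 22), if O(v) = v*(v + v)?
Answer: 894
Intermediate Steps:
x(n) = 4*n (x(n) = (2*n + n) + n = 3*n + n = 4*n)
O(v) = 2*v² (O(v) = v*(2*v) = 2*v²)
O(4)*(95/x(4) + 22) = (2*4²)*(95/((4*4)) + 22) = (2*16)*(95/16 + 22) = 32*(95*(1/16) + 22) = 32*(95/16 + 22) = 32*(447/16) = 894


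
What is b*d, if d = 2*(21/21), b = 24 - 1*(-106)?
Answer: 260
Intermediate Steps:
b = 130 (b = 24 + 106 = 130)
d = 2 (d = 2*(21*(1/21)) = 2*1 = 2)
b*d = 130*2 = 260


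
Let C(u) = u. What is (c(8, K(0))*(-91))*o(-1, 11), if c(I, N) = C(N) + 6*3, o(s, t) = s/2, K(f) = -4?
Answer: 637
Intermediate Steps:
o(s, t) = s/2 (o(s, t) = s*(½) = s/2)
c(I, N) = 18 + N (c(I, N) = N + 6*3 = N + 18 = 18 + N)
(c(8, K(0))*(-91))*o(-1, 11) = ((18 - 4)*(-91))*((½)*(-1)) = (14*(-91))*(-½) = -1274*(-½) = 637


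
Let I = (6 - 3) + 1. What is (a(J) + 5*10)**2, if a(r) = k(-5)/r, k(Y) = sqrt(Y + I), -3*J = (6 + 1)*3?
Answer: (350 - I)**2/49 ≈ 2500.0 - 14.286*I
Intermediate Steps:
J = -7 (J = -(6 + 1)*3/3 = -7*3/3 = -1/3*21 = -7)
I = 4 (I = 3 + 1 = 4)
k(Y) = sqrt(4 + Y) (k(Y) = sqrt(Y + 4) = sqrt(4 + Y))
a(r) = I/r (a(r) = sqrt(4 - 5)/r = sqrt(-1)/r = I/r)
(a(J) + 5*10)**2 = (I/(-7) + 5*10)**2 = (I*(-1/7) + 50)**2 = (-I/7 + 50)**2 = (50 - I/7)**2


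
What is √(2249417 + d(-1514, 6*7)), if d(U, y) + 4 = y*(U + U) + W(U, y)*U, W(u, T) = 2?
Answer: √2119209 ≈ 1455.8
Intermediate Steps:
d(U, y) = -4 + 2*U + 2*U*y (d(U, y) = -4 + (y*(U + U) + 2*U) = -4 + (y*(2*U) + 2*U) = -4 + (2*U*y + 2*U) = -4 + (2*U + 2*U*y) = -4 + 2*U + 2*U*y)
√(2249417 + d(-1514, 6*7)) = √(2249417 + (-4 + 2*(-1514) + 2*(-1514)*(6*7))) = √(2249417 + (-4 - 3028 + 2*(-1514)*42)) = √(2249417 + (-4 - 3028 - 127176)) = √(2249417 - 130208) = √2119209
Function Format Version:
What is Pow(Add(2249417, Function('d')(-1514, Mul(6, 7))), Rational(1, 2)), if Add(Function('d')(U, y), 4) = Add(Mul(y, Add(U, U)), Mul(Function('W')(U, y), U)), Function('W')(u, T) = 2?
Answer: Pow(2119209, Rational(1, 2)) ≈ 1455.8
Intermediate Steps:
Function('d')(U, y) = Add(-4, Mul(2, U), Mul(2, U, y)) (Function('d')(U, y) = Add(-4, Add(Mul(y, Add(U, U)), Mul(2, U))) = Add(-4, Add(Mul(y, Mul(2, U)), Mul(2, U))) = Add(-4, Add(Mul(2, U, y), Mul(2, U))) = Add(-4, Add(Mul(2, U), Mul(2, U, y))) = Add(-4, Mul(2, U), Mul(2, U, y)))
Pow(Add(2249417, Function('d')(-1514, Mul(6, 7))), Rational(1, 2)) = Pow(Add(2249417, Add(-4, Mul(2, -1514), Mul(2, -1514, Mul(6, 7)))), Rational(1, 2)) = Pow(Add(2249417, Add(-4, -3028, Mul(2, -1514, 42))), Rational(1, 2)) = Pow(Add(2249417, Add(-4, -3028, -127176)), Rational(1, 2)) = Pow(Add(2249417, -130208), Rational(1, 2)) = Pow(2119209, Rational(1, 2))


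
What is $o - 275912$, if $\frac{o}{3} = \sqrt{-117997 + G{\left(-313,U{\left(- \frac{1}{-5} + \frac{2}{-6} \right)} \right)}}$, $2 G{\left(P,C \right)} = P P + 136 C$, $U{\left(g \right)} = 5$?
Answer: $-275912 + \frac{3 i \sqrt{274690}}{2} \approx -2.7591 \cdot 10^{5} + 786.16 i$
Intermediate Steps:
$G{\left(P,C \right)} = \frac{P^{2}}{2} + 68 C$ ($G{\left(P,C \right)} = \frac{P P + 136 C}{2} = \frac{P^{2} + 136 C}{2} = \frac{P^{2}}{2} + 68 C$)
$o = \frac{3 i \sqrt{274690}}{2}$ ($o = 3 \sqrt{-117997 + \left(\frac{\left(-313\right)^{2}}{2} + 68 \cdot 5\right)} = 3 \sqrt{-117997 + \left(\frac{1}{2} \cdot 97969 + 340\right)} = 3 \sqrt{-117997 + \left(\frac{97969}{2} + 340\right)} = 3 \sqrt{-117997 + \frac{98649}{2}} = 3 \sqrt{- \frac{137345}{2}} = 3 \frac{i \sqrt{274690}}{2} = \frac{3 i \sqrt{274690}}{2} \approx 786.16 i$)
$o - 275912 = \frac{3 i \sqrt{274690}}{2} - 275912 = -275912 + \frac{3 i \sqrt{274690}}{2}$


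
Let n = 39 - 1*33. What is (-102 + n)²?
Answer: 9216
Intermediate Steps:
n = 6 (n = 39 - 33 = 6)
(-102 + n)² = (-102 + 6)² = (-96)² = 9216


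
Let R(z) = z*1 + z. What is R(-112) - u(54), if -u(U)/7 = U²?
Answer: 20188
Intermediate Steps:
u(U) = -7*U²
R(z) = 2*z (R(z) = z + z = 2*z)
R(-112) - u(54) = 2*(-112) - (-7)*54² = -224 - (-7)*2916 = -224 - 1*(-20412) = -224 + 20412 = 20188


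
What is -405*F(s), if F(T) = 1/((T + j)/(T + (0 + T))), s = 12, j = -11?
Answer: -9720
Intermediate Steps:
F(T) = 2*T/(-11 + T) (F(T) = 1/((T - 11)/(T + (0 + T))) = 1/((-11 + T)/(T + T)) = 1/((-11 + T)/((2*T))) = 1/((-11 + T)*(1/(2*T))) = 1/((-11 + T)/(2*T)) = 2*T/(-11 + T))
-405*F(s) = -810*12/(-11 + 12) = -810*12/1 = -810*12 = -405*24 = -9720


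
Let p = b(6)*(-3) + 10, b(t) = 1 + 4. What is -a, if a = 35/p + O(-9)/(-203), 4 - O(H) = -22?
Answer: 1447/203 ≈ 7.1281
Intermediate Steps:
O(H) = 26 (O(H) = 4 - 1*(-22) = 4 + 22 = 26)
b(t) = 5
p = -5 (p = 5*(-3) + 10 = -15 + 10 = -5)
a = -1447/203 (a = 35/(-5) + 26/(-203) = 35*(-⅕) + 26*(-1/203) = -7 - 26/203 = -1447/203 ≈ -7.1281)
-a = -1*(-1447/203) = 1447/203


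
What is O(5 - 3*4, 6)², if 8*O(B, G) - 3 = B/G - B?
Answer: 2809/2304 ≈ 1.2192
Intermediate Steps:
O(B, G) = 3/8 - B/8 + B/(8*G) (O(B, G) = 3/8 + (B/G - B)/8 = 3/8 + (-B + B/G)/8 = 3/8 + (-B/8 + B/(8*G)) = 3/8 - B/8 + B/(8*G))
O(5 - 3*4, 6)² = ((⅛)*((5 - 3*4) - 1*6*(-3 + (5 - 3*4)))/6)² = ((⅛)*(⅙)*((5 - 12) - 1*6*(-3 + (5 - 12))))² = ((⅛)*(⅙)*(-7 - 1*6*(-3 - 7)))² = ((⅛)*(⅙)*(-7 - 1*6*(-10)))² = ((⅛)*(⅙)*(-7 + 60))² = ((⅛)*(⅙)*53)² = (53/48)² = 2809/2304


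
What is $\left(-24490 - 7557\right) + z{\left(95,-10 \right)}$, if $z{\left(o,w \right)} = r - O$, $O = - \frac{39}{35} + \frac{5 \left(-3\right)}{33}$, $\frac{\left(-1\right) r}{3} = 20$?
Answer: $- \frac{12360591}{385} \approx -32105.0$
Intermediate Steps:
$r = -60$ ($r = \left(-3\right) 20 = -60$)
$O = - \frac{604}{385}$ ($O = \left(-39\right) \frac{1}{35} - \frac{5}{11} = - \frac{39}{35} - \frac{5}{11} = - \frac{604}{385} \approx -1.5688$)
$z{\left(o,w \right)} = - \frac{22496}{385}$ ($z{\left(o,w \right)} = -60 - - \frac{604}{385} = -60 + \frac{604}{385} = - \frac{22496}{385}$)
$\left(-24490 - 7557\right) + z{\left(95,-10 \right)} = \left(-24490 - 7557\right) - \frac{22496}{385} = -32047 - \frac{22496}{385} = - \frac{12360591}{385}$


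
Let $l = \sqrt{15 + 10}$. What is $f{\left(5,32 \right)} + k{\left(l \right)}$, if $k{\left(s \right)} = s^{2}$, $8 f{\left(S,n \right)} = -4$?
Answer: $\frac{49}{2} \approx 24.5$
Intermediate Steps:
$f{\left(S,n \right)} = - \frac{1}{2}$ ($f{\left(S,n \right)} = \frac{1}{8} \left(-4\right) = - \frac{1}{2}$)
$l = 5$ ($l = \sqrt{25} = 5$)
$f{\left(5,32 \right)} + k{\left(l \right)} = - \frac{1}{2} + 5^{2} = - \frac{1}{2} + 25 = \frac{49}{2}$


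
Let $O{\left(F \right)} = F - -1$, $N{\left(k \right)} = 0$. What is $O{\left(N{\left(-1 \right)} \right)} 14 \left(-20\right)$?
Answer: $-280$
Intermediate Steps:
$O{\left(F \right)} = 1 + F$ ($O{\left(F \right)} = F + 1 = 1 + F$)
$O{\left(N{\left(-1 \right)} \right)} 14 \left(-20\right) = \left(1 + 0\right) 14 \left(-20\right) = 1 \cdot 14 \left(-20\right) = 14 \left(-20\right) = -280$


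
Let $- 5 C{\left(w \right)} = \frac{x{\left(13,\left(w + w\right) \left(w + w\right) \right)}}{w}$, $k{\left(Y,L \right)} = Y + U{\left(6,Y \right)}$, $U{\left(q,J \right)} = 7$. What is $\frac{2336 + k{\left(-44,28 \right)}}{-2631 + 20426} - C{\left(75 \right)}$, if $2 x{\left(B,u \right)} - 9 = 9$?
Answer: $\frac{68152}{444875} \approx 0.15319$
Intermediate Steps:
$x{\left(B,u \right)} = 9$ ($x{\left(B,u \right)} = \frac{9}{2} + \frac{1}{2} \cdot 9 = \frac{9}{2} + \frac{9}{2} = 9$)
$k{\left(Y,L \right)} = 7 + Y$ ($k{\left(Y,L \right)} = Y + 7 = 7 + Y$)
$C{\left(w \right)} = - \frac{9}{5 w}$ ($C{\left(w \right)} = - \frac{9 \frac{1}{w}}{5} = - \frac{9}{5 w}$)
$\frac{2336 + k{\left(-44,28 \right)}}{-2631 + 20426} - C{\left(75 \right)} = \frac{2336 + \left(7 - 44\right)}{-2631 + 20426} - - \frac{9}{5 \cdot 75} = \frac{2336 - 37}{17795} - \left(- \frac{9}{5}\right) \frac{1}{75} = 2299 \cdot \frac{1}{17795} - - \frac{3}{125} = \frac{2299}{17795} + \frac{3}{125} = \frac{68152}{444875}$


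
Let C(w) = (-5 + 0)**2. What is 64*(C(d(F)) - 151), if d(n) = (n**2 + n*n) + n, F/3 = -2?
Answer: -8064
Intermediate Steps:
F = -6 (F = 3*(-2) = -6)
d(n) = n + 2*n**2 (d(n) = (n**2 + n**2) + n = 2*n**2 + n = n + 2*n**2)
C(w) = 25 (C(w) = (-5)**2 = 25)
64*(C(d(F)) - 151) = 64*(25 - 151) = 64*(-126) = -8064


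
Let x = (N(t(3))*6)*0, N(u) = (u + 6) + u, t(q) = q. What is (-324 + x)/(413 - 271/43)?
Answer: -3483/4372 ≈ -0.79666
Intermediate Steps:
N(u) = 6 + 2*u (N(u) = (6 + u) + u = 6 + 2*u)
x = 0 (x = ((6 + 2*3)*6)*0 = ((6 + 6)*6)*0 = (12*6)*0 = 72*0 = 0)
(-324 + x)/(413 - 271/43) = (-324 + 0)/(413 - 271/43) = -324/(413 - 271*1/43) = -324/(413 - 271/43) = -324/17488/43 = -324*43/17488 = -3483/4372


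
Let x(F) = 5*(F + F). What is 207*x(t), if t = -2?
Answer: -4140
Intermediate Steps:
x(F) = 10*F (x(F) = 5*(2*F) = 10*F)
207*x(t) = 207*(10*(-2)) = 207*(-20) = -4140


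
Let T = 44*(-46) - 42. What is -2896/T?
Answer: 1448/1033 ≈ 1.4017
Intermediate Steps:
T = -2066 (T = -2024 - 42 = -2066)
-2896/T = -2896/(-2066) = -2896*(-1/2066) = 1448/1033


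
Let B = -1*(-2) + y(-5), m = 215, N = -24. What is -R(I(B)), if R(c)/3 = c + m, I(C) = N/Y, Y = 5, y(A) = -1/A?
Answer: -3153/5 ≈ -630.60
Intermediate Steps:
B = 11/5 (B = -1*(-2) - 1/(-5) = 2 - 1*(-1/5) = 2 + 1/5 = 11/5 ≈ 2.2000)
I(C) = -24/5
R(c) = 645 + 3*c (R(c) = 3*(c + 215) = 3*(215 + c) = 645 + 3*c)
-R(I(B)) = -(645 + 3*(-24/5)) = -(645 - 72/5) = -1*3153/5 = -3153/5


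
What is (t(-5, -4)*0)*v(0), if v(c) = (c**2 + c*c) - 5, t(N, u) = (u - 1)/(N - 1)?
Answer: 0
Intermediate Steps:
t(N, u) = (-1 + u)/(-1 + N)
v(c) = -5 + 2*c**2 (v(c) = (c**2 + c**2) - 5 = 2*c**2 - 5 = -5 + 2*c**2)
(t(-5, -4)*0)*v(0) = (((-1 - 4)/(-1 - 5))*0)*(-5 + 2*0**2) = ((-5/(-6))*0)*(-5 + 2*0) = (-1/6*(-5)*0)*(-5 + 0) = ((5/6)*0)*(-5) = 0*(-5) = 0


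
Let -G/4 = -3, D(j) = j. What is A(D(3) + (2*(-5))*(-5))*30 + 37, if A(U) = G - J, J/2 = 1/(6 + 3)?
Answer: 1171/3 ≈ 390.33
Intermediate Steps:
J = 2/9 (J = 2/(6 + 3) = 2/9 ≈ 0.22222)
G = 12 (G = -4*(-3) = 12)
A(U) = 106/9 (A(U) = 12 - 1*2/9 = 12 - 2/9 = 106/9)
A(D(3) + (2*(-5))*(-5))*30 + 37 = (106/9)*30 + 37 = 1060/3 + 37 = 1171/3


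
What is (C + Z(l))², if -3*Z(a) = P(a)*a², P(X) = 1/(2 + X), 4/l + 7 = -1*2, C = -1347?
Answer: 64816577281/35721 ≈ 1.8145e+6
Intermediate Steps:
l = -4/9 (l = 4/(-7 - 1*2) = 4/(-7 - 2) = 4/(-9) = 4*(-⅑) = -4/9 ≈ -0.44444)
Z(a) = -a²/(3*(2 + a))
(C + Z(l))² = (-1347 - (-4/9)²/(6 + 3*(-4/9)))² = (-1347 - 1*16/81/(6 - 4/3))² = (-1347 - 1*16/81/14/3)² = (-1347 - 1*16/81*3/14)² = (-1347 - 8/189)² = (-254591/189)² = 64816577281/35721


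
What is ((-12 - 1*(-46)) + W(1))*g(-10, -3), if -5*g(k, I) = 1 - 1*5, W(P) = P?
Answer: 28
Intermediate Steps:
g(k, I) = ⅘ (g(k, I) = -(1 - 1*5)/5 = -(1 - 5)/5 = -⅕*(-4) = ⅘)
((-12 - 1*(-46)) + W(1))*g(-10, -3) = ((-12 - 1*(-46)) + 1)*(⅘) = ((-12 + 46) + 1)*(⅘) = (34 + 1)*(⅘) = 35*(⅘) = 28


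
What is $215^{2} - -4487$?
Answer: $50712$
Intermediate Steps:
$215^{2} - -4487 = 46225 + 4487 = 50712$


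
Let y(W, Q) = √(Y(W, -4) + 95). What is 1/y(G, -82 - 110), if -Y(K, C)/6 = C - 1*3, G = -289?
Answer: √137/137 ≈ 0.085436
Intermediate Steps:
Y(K, C) = 18 - 6*C (Y(K, C) = -6*(C - 1*3) = -6*(C - 3) = -6*(-3 + C) = 18 - 6*C)
y(W, Q) = √137 (y(W, Q) = √((18 - 6*(-4)) + 95) = √((18 + 24) + 95) = √(42 + 95) = √137)
1/y(G, -82 - 110) = 1/(√137) = √137/137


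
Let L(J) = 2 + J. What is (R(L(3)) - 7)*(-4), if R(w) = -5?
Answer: 48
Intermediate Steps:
(R(L(3)) - 7)*(-4) = (-5 - 7)*(-4) = -12*(-4) = 48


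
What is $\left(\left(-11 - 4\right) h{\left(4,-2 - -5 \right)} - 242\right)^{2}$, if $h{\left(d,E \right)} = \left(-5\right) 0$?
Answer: $58564$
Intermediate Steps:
$h{\left(d,E \right)} = 0$
$\left(\left(-11 - 4\right) h{\left(4,-2 - -5 \right)} - 242\right)^{2} = \left(\left(-11 - 4\right) 0 - 242\right)^{2} = \left(\left(-15\right) 0 - 242\right)^{2} = \left(0 - 242\right)^{2} = \left(-242\right)^{2} = 58564$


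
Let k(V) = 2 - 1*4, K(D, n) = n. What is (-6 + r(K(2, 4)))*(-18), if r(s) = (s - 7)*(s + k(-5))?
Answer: 216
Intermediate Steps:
k(V) = -2 (k(V) = 2 - 4 = -2)
r(s) = (-7 + s)*(-2 + s) (r(s) = (s - 7)*(s - 2) = (-7 + s)*(-2 + s))
(-6 + r(K(2, 4)))*(-18) = (-6 + (14 + 4² - 9*4))*(-18) = (-6 + (14 + 16 - 36))*(-18) = (-6 - 6)*(-18) = -12*(-18) = 216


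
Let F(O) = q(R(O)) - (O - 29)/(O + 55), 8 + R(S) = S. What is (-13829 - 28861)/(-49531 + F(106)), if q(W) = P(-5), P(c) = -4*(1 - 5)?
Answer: 490935/569428 ≈ 0.86215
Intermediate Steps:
P(c) = 16 (P(c) = -4*(-4) = 16)
R(S) = -8 + S
q(W) = 16
F(O) = 16 - (-29 + O)/(55 + O) (F(O) = 16 - (O - 29)/(O + 55) = 16 - (-29 + O)/(55 + O))
(-13829 - 28861)/(-49531 + F(106)) = (-13829 - 28861)/(-49531 + 3*(303 + 5*106)/(55 + 106)) = -42690/(-49531 + 3*(303 + 530)/161) = -42690/(-49531 + 3*(1/161)*833) = -42690/(-49531 + 357/23) = -42690/(-1138856/23) = -42690*(-23/1138856) = 490935/569428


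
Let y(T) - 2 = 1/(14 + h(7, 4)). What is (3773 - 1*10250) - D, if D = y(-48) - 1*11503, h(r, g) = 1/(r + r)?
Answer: 989714/197 ≈ 5023.9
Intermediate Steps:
h(r, g) = 1/(2*r)
y(T) = 408/197 (y(T) = 2 + 1/(14 + (½)/7) = 2 + 1/(14 + (½)*(⅐)) = 2 + 1/(14 + 1/14) = 2 + 1/(197/14) = 2 + 14/197 = 408/197)
D = -2265683/197 (D = 408/197 - 1*11503 = 408/197 - 11503 = -2265683/197 ≈ -11501.)
(3773 - 1*10250) - D = (3773 - 1*10250) - 1*(-2265683/197) = (3773 - 10250) + 2265683/197 = -6477 + 2265683/197 = 989714/197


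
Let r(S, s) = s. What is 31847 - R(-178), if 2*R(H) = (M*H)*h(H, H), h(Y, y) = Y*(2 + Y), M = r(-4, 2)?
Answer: 5608231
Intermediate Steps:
M = 2
R(H) = H²*(2 + H) (R(H) = ((2*H)*(H*(2 + H)))/2 = (2*H²*(2 + H))/2 = H²*(2 + H))
31847 - R(-178) = 31847 - (-178)²*(2 - 178) = 31847 - 31684*(-176) = 31847 - 1*(-5576384) = 31847 + 5576384 = 5608231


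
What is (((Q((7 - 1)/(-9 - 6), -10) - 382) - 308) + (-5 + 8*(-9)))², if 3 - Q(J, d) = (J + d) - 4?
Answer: 14047504/25 ≈ 5.6190e+5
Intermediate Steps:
Q(J, d) = 7 - J - d (Q(J, d) = 3 - ((J + d) - 4) = 3 - (-4 + J + d) = 3 + (4 - J - d) = 7 - J - d)
(((Q((7 - 1)/(-9 - 6), -10) - 382) - 308) + (-5 + 8*(-9)))² = ((((7 - (7 - 1)/(-9 - 6) - 1*(-10)) - 382) - 308) + (-5 + 8*(-9)))² = ((((7 - 6/(-15) + 10) - 382) - 308) + (-5 - 72))² = ((((7 - 6*(-1)/15 + 10) - 382) - 308) - 77)² = ((((7 - 1*(-⅖) + 10) - 382) - 308) - 77)² = ((((7 + ⅖ + 10) - 382) - 308) - 77)² = (((87/5 - 382) - 308) - 77)² = ((-1823/5 - 308) - 77)² = (-3363/5 - 77)² = (-3748/5)² = 14047504/25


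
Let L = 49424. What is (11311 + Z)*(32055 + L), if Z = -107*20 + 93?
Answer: 754821456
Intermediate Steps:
Z = -2047 (Z = -2140 + 93 = -2047)
(11311 + Z)*(32055 + L) = (11311 - 2047)*(32055 + 49424) = 9264*81479 = 754821456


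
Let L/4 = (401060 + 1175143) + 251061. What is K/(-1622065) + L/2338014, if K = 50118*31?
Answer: 1370548294238/632068446485 ≈ 2.1684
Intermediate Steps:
L = 7309056 (L = 4*((401060 + 1175143) + 251061) = 4*(1576203 + 251061) = 4*1827264 = 7309056)
K = 1553658
K/(-1622065) + L/2338014 = 1553658/(-1622065) + 7309056/2338014 = 1553658*(-1/1622065) + 7309056*(1/2338014) = -1553658/1622065 + 1218176/389669 = 1370548294238/632068446485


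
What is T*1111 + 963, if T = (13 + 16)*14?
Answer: 452029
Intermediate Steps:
T = 406 (T = 29*14 = 406)
T*1111 + 963 = 406*1111 + 963 = 451066 + 963 = 452029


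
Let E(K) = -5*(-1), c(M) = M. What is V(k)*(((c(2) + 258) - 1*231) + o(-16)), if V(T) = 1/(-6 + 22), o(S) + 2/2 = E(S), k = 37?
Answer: 33/16 ≈ 2.0625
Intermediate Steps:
E(K) = 5
o(S) = 4 (o(S) = -1 + 5 = 4)
V(T) = 1/16
V(k)*(((c(2) + 258) - 1*231) + o(-16)) = (((2 + 258) - 1*231) + 4)/16 = ((260 - 231) + 4)/16 = (29 + 4)/16 = (1/16)*33 = 33/16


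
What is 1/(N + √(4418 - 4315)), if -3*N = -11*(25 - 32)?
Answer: -231/5002 - 9*√103/5002 ≈ -0.064442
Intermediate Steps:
N = -77/3 (N = -(-11)*(25 - 32)/3 = -(-11)*(-7)/3 = -⅓*77 = -77/3 ≈ -25.667)
1/(N + √(4418 - 4315)) = 1/(-77/3 + √(4418 - 4315)) = 1/(-77/3 + √103)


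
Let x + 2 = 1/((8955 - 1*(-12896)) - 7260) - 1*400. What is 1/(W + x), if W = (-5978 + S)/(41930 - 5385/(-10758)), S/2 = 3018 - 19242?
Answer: -2193943250025/883975612272151 ≈ -0.0024819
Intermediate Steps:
S = -32448 (S = 2*(3018 - 19242) = 2*(-16224) = -32448)
x = -5865581/14591 (x = -2 + (1/((8955 - 1*(-12896)) - 7260) - 1*400) = -2 + (1/((8955 + 12896) - 7260) - 400) = -2 + (1/(21851 - 7260) - 400) = -2 + (1/14591 - 400) = -2 - 5836399/14591 = -5865581/14591 ≈ -402.00)
W = -137795636/150362775 (W = (-5978 - 32448)/(41930 - 5385/(-10758)) = -38426/(41930 - 5385*(-1/10758)) = -38426/(41930 + 1795/3586) = -38426/150362775/3586 = -38426*3586/150362775 = -137795636/150362775 ≈ -0.91642)
1/(W + x) = 1/(-137795636/150362775 - 5865581/14591) = 1/(-883975612272151/2193943250025) = -2193943250025/883975612272151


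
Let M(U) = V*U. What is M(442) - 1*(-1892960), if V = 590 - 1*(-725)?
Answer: 2474190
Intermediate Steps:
V = 1315 (V = 590 + 725 = 1315)
M(U) = 1315*U
M(442) - 1*(-1892960) = 1315*442 - 1*(-1892960) = 581230 + 1892960 = 2474190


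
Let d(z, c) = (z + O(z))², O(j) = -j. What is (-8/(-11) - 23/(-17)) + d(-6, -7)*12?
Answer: 389/187 ≈ 2.0802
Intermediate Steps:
d(z, c) = 0 (d(z, c) = (z - z)² = 0² = 0)
(-8/(-11) - 23/(-17)) + d(-6, -7)*12 = (-8/(-11) - 23/(-17)) + 0*12 = (-8*(-1/11) - 23*(-1/17)) + 0 = (8/11 + 23/17) + 0 = 389/187 + 0 = 389/187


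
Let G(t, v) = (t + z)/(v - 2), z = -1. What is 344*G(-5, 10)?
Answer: -258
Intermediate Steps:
G(t, v) = (-1 + t)/(-2 + v) (G(t, v) = (t - 1)/(v - 2) = (-1 + t)/(-2 + v))
344*G(-5, 10) = 344*((-1 - 5)/(-2 + 10)) = 344*(-6/8) = 344*((⅛)*(-6)) = 344*(-¾) = -258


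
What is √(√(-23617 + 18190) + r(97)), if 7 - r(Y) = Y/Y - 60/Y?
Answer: √(62274 + 84681*I*√67)/97 ≈ 6.3476 + 5.8029*I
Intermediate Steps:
r(Y) = 6 + 60/Y (r(Y) = 7 - (Y/Y - 60/Y) = 7 - (1 - 60/Y) = 7 + (-1 + 60/Y) = 6 + 60/Y)
√(√(-23617 + 18190) + r(97)) = √(√(-23617 + 18190) + (6 + 60/97)) = √(√(-5427) + (6 + 60*(1/97))) = √(9*I*√67 + (6 + 60/97)) = √(9*I*√67 + 642/97) = √(642/97 + 9*I*√67)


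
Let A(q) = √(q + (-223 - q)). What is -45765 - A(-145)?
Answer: -45765 - I*√223 ≈ -45765.0 - 14.933*I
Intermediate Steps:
A(q) = I*√223 (A(q) = √(-223) = I*√223)
-45765 - A(-145) = -45765 - I*√223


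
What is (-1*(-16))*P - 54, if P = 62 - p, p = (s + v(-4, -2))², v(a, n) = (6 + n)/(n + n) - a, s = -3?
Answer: 938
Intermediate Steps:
v(a, n) = -a + (6 + n)/(2*n) (v(a, n) = (6 + n)/((2*n)) - a = (6 + n)*(1/(2*n)) - a = (6 + n)/(2*n) - a = -a + (6 + n)/(2*n))
p = 0 (p = (-3 + (½ - 1*(-4) + 3/(-2)))² = (-3 + (½ + 4 + 3*(-½)))² = (-3 + (½ + 4 - 3/2))² = (-3 + 3)² = 0² = 0)
P = 62 (P = 62 - 1*0 = 62 + 0 = 62)
(-1*(-16))*P - 54 = -1*(-16)*62 - 54 = 16*62 - 54 = 992 - 54 = 938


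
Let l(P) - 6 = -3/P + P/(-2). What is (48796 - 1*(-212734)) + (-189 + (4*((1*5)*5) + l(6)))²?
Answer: 1076049/4 ≈ 2.6901e+5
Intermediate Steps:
l(P) = 6 - 3/P - P/2 (l(P) = 6 + (-3/P + P/(-2)) = 6 + (-3/P + P*(-½)) = 6 + (-3/P - P/2) = 6 - 3/P - P/2)
(48796 - 1*(-212734)) + (-189 + (4*((1*5)*5) + l(6)))² = (48796 - 1*(-212734)) + (-189 + (4*((1*5)*5) + (6 - 3/6 - ½*6)))² = (48796 + 212734) + (-189 + (4*(5*5) + (6 - 3*⅙ - 3)))² = 261530 + (-189 + (4*25 + (6 - ½ - 3)))² = 261530 + (-189 + (100 + 5/2))² = 261530 + (-189 + 205/2)² = 261530 + (-173/2)² = 261530 + 29929/4 = 1076049/4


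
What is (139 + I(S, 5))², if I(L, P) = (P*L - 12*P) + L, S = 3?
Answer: 9409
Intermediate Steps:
I(L, P) = L - 12*P + L*P (I(L, P) = (L*P - 12*P) + L = (-12*P + L*P) + L = L - 12*P + L*P)
(139 + I(S, 5))² = (139 + (3 - 12*5 + 3*5))² = (139 + (3 - 60 + 15))² = (139 - 42)² = 97² = 9409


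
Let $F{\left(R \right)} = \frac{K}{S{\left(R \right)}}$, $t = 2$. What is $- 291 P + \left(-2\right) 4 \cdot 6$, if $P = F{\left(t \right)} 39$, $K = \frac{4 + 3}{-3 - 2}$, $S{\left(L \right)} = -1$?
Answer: $- \frac{79683}{5} \approx -15937.0$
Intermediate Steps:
$K = - \frac{7}{5}$ ($K = \frac{7}{-5} = 7 \left(- \frac{1}{5}\right) = - \frac{7}{5} \approx -1.4$)
$F{\left(R \right)} = \frac{7}{5}$ ($F{\left(R \right)} = - \frac{7}{5 \left(-1\right)} = \left(- \frac{7}{5}\right) \left(-1\right) = \frac{7}{5}$)
$P = \frac{273}{5}$ ($P = \frac{7}{5} \cdot 39 = \frac{273}{5} \approx 54.6$)
$- 291 P + \left(-2\right) 4 \cdot 6 = \left(-291\right) \frac{273}{5} + \left(-2\right) 4 \cdot 6 = - \frac{79443}{5} - 48 = - \frac{79683}{5}$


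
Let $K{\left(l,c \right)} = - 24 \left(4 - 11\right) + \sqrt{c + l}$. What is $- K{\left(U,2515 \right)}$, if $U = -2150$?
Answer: $-168 - \sqrt{365} \approx -187.1$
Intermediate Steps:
$K{\left(l,c \right)} = 168 + \sqrt{c + l}$ ($K{\left(l,c \right)} = \left(-24\right) \left(-7\right) + \sqrt{c + l} = 168 + \sqrt{c + l}$)
$- K{\left(U,2515 \right)} = - (168 + \sqrt{2515 - 2150}) = - (168 + \sqrt{365}) = -168 - \sqrt{365}$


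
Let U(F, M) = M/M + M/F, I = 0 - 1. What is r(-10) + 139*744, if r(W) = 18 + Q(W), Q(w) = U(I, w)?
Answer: 103445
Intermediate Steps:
I = -1
U(F, M) = 1 + M/F
Q(w) = 1 - w (Q(w) = (-1 + w)/(-1) = -(-1 + w) = 1 - w)
r(W) = 19 - W (r(W) = 18 + (1 - W) = 19 - W)
r(-10) + 139*744 = (19 - 1*(-10)) + 139*744 = (19 + 10) + 103416 = 29 + 103416 = 103445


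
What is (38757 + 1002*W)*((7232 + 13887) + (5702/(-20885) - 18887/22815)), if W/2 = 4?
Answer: 2091791396281928/2117739 ≈ 9.8775e+8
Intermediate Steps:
W = 8 (W = 2*4 = 8)
(38757 + 1002*W)*((7232 + 13887) + (5702/(-20885) - 18887/22815)) = (38757 + 1002*8)*((7232 + 13887) + (5702/(-20885) - 18887/22815)) = (38757 + 8016)*(21119 + (5702*(-1/20885) - 18887*1/22815)) = 46773*(21119 + (-5702/20885 - 18887/22815)) = 46773*(21119 - 20981845/19059651) = 46773*(402499787624/19059651) = 2091791396281928/2117739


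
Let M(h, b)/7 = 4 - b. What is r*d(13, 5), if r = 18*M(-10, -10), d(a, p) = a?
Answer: 22932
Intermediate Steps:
M(h, b) = 28 - 7*b (M(h, b) = 7*(4 - b) = 28 - 7*b)
r = 1764 (r = 18*(28 - 7*(-10)) = 18*(28 + 70) = 18*98 = 1764)
r*d(13, 5) = 1764*13 = 22932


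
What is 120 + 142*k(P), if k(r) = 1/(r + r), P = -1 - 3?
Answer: 409/4 ≈ 102.25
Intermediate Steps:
P = -4
k(r) = 1/(2*r)
120 + 142*k(P) = 120 + 142*((½)/(-4)) = 120 + 142*((½)*(-¼)) = 120 + 142*(-⅛) = 120 - 71/4 = 409/4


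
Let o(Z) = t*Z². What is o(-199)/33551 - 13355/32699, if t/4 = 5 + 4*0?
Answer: 25450188375/1097084149 ≈ 23.198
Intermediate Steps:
t = 20 (t = 4*(5 + 4*0) = 4*(5 + 0) = 4*5 = 20)
o(Z) = 20*Z²
o(-199)/33551 - 13355/32699 = (20*(-199)²)/33551 - 13355/32699 = (20*39601)*(1/33551) - 13355*1/32699 = 792020*(1/33551) - 13355/32699 = 792020/33551 - 13355/32699 = 25450188375/1097084149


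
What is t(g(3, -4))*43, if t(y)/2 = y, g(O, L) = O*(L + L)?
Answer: -2064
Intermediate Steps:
g(O, L) = 2*L*O (g(O, L) = O*(2*L) = 2*L*O)
t(y) = 2*y
t(g(3, -4))*43 = (2*(2*(-4)*3))*43 = (2*(-24))*43 = -48*43 = -2064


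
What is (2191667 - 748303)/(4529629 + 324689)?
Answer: 17602/59199 ≈ 0.29734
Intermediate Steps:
(2191667 - 748303)/(4529629 + 324689) = 1443364/4854318 = 1443364*(1/4854318) = 17602/59199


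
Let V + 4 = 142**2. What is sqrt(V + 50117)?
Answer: sqrt(70277) ≈ 265.10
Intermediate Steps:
V = 20160 (V = -4 + 142**2 = -4 + 20164 = 20160)
sqrt(V + 50117) = sqrt(20160 + 50117) = sqrt(70277)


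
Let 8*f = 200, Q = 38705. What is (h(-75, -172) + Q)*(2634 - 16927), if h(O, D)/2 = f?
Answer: -553925215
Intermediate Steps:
f = 25 (f = (1/8)*200 = 25)
h(O, D) = 50 (h(O, D) = 2*25 = 50)
(h(-75, -172) + Q)*(2634 - 16927) = (50 + 38705)*(2634 - 16927) = 38755*(-14293) = -553925215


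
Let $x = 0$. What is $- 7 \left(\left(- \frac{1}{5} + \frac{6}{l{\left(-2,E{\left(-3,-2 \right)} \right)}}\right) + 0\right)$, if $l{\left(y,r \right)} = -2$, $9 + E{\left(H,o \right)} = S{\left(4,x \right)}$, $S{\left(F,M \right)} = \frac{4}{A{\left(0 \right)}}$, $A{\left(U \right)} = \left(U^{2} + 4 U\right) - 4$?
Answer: $\frac{112}{5} \approx 22.4$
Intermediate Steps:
$A{\left(U \right)} = -4 + U^{2} + 4 U$
$S{\left(F,M \right)} = -1$ ($S{\left(F,M \right)} = \frac{4}{-4 + 0^{2} + 4 \cdot 0} = \frac{4}{-4 + 0 + 0} = \frac{4}{-4} = 4 \left(- \frac{1}{4}\right) = -1$)
$E{\left(H,o \right)} = -10$ ($E{\left(H,o \right)} = -9 - 1 = -10$)
$- 7 \left(\left(- \frac{1}{5} + \frac{6}{l{\left(-2,E{\left(-3,-2 \right)} \right)}}\right) + 0\right) = - 7 \left(\left(- \frac{1}{5} + \frac{6}{-2}\right) + 0\right) = - 7 \left(\left(\left(-1\right) \frac{1}{5} + 6 \left(- \frac{1}{2}\right)\right) + 0\right) = - 7 \left(\left(- \frac{1}{5} - 3\right) + 0\right) = - 7 \left(- \frac{16}{5} + 0\right) = \left(-7\right) \left(- \frac{16}{5}\right) = \frac{112}{5}$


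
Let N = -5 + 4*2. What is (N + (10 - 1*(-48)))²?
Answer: 3721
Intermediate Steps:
N = 3 (N = -5 + 8 = 3)
(N + (10 - 1*(-48)))² = (3 + (10 - 1*(-48)))² = (3 + (10 + 48))² = (3 + 58)² = 61² = 3721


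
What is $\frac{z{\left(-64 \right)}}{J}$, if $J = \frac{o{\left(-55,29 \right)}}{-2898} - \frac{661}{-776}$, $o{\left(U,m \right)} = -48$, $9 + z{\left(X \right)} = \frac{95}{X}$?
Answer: $- \frac{31437021}{2603768} \approx -12.074$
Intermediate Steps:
$z{\left(X \right)} = -9 + \frac{95}{X}$
$J = \frac{325471}{374808}$ ($J = - \frac{48}{-2898} - \frac{661}{-776} = \left(-48\right) \left(- \frac{1}{2898}\right) - - \frac{661}{776} = \frac{8}{483} + \frac{661}{776} = \frac{325471}{374808} \approx 0.86837$)
$\frac{z{\left(-64 \right)}}{J} = \frac{-9 + \frac{95}{-64}}{\frac{325471}{374808}} = \left(-9 + 95 \left(- \frac{1}{64}\right)\right) \frac{374808}{325471} = \left(-9 - \frac{95}{64}\right) \frac{374808}{325471} = \left(- \frac{671}{64}\right) \frac{374808}{325471} = - \frac{31437021}{2603768}$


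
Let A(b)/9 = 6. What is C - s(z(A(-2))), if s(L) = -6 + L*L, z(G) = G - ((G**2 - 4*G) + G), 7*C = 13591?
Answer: -51016367/7 ≈ -7.2880e+6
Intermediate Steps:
A(b) = 54 (A(b) = 9*6 = 54)
C = 13591/7 (C = (1/7)*13591 = 13591/7 ≈ 1941.6)
z(G) = -G**2 + 4*G (z(G) = G - (G**2 - 3*G) = G + (-G**2 + 3*G) = -G**2 + 4*G)
s(L) = -6 + L**2
C - s(z(A(-2))) = 13591/7 - (-6 + (54*(4 - 1*54))**2) = 13591/7 - (-6 + (54*(4 - 54))**2) = 13591/7 - (-6 + (54*(-50))**2) = 13591/7 - (-6 + (-2700)**2) = 13591/7 - (-6 + 7290000) = 13591/7 - 1*7289994 = 13591/7 - 7289994 = -51016367/7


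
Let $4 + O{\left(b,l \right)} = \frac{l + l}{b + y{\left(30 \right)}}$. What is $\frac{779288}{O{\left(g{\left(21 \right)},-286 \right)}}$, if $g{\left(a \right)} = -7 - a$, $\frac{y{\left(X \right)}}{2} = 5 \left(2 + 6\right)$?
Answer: $- \frac{779288}{15} \approx -51953.0$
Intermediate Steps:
$y{\left(X \right)} = 80$ ($y{\left(X \right)} = 2 \cdot 5 \left(2 + 6\right) = 2 \cdot 5 \cdot 8 = 2 \cdot 40 = 80$)
$O{\left(b,l \right)} = -4 + \frac{2 l}{80 + b}$ ($O{\left(b,l \right)} = -4 + \frac{l + l}{b + 80} = -4 + \frac{2 l}{80 + b}$)
$\frac{779288}{O{\left(g{\left(21 \right)},-286 \right)}} = \frac{779288}{2 \frac{1}{80 - 28} \left(-160 - 286 - 2 \left(-7 - 21\right)\right)} = \frac{779288}{2 \frac{1}{80 - 28} \left(-160 - 286 - -56\right)} = \frac{779288}{2 \cdot \frac{1}{52} \left(-160 - 286 + 56\right)} = \frac{779288}{2 \cdot \frac{1}{52} \left(-390\right)} = \frac{779288}{-15} = 779288 \left(- \frac{1}{15}\right) = - \frac{779288}{15}$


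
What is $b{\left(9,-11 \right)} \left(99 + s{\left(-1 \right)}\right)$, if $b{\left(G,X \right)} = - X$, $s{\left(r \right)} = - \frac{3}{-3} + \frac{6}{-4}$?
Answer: $\frac{2167}{2} \approx 1083.5$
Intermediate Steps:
$s{\left(r \right)} = - \frac{1}{2}$ ($s{\left(r \right)} = \left(-3\right) \left(- \frac{1}{3}\right) + 6 \left(- \frac{1}{4}\right) = 1 - \frac{3}{2} = - \frac{1}{2}$)
$b{\left(9,-11 \right)} \left(99 + s{\left(-1 \right)}\right) = \left(-1\right) \left(-11\right) \left(99 - \frac{1}{2}\right) = 11 \cdot \frac{197}{2} = \frac{2167}{2}$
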